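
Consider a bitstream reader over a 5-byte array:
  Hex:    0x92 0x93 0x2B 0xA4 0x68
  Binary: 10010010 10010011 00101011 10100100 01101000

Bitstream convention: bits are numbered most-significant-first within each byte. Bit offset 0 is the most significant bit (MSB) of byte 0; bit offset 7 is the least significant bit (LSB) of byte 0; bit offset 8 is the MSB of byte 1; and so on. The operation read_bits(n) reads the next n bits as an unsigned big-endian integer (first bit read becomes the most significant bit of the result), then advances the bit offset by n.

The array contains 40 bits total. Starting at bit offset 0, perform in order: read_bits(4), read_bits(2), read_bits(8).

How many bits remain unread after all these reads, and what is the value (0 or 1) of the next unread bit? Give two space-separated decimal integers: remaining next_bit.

Read 1: bits[0:4] width=4 -> value=9 (bin 1001); offset now 4 = byte 0 bit 4; 36 bits remain
Read 2: bits[4:6] width=2 -> value=0 (bin 00); offset now 6 = byte 0 bit 6; 34 bits remain
Read 3: bits[6:14] width=8 -> value=164 (bin 10100100); offset now 14 = byte 1 bit 6; 26 bits remain

Answer: 26 1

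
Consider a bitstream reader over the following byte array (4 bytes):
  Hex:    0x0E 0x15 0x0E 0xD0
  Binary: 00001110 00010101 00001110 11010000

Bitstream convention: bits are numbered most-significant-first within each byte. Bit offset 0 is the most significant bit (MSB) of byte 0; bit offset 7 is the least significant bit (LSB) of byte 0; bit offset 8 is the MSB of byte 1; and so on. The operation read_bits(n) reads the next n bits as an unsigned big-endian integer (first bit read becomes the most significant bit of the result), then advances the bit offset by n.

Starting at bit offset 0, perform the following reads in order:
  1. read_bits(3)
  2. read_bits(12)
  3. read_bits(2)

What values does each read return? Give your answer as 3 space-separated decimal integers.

Read 1: bits[0:3] width=3 -> value=0 (bin 000); offset now 3 = byte 0 bit 3; 29 bits remain
Read 2: bits[3:15] width=12 -> value=1802 (bin 011100001010); offset now 15 = byte 1 bit 7; 17 bits remain
Read 3: bits[15:17] width=2 -> value=2 (bin 10); offset now 17 = byte 2 bit 1; 15 bits remain

Answer: 0 1802 2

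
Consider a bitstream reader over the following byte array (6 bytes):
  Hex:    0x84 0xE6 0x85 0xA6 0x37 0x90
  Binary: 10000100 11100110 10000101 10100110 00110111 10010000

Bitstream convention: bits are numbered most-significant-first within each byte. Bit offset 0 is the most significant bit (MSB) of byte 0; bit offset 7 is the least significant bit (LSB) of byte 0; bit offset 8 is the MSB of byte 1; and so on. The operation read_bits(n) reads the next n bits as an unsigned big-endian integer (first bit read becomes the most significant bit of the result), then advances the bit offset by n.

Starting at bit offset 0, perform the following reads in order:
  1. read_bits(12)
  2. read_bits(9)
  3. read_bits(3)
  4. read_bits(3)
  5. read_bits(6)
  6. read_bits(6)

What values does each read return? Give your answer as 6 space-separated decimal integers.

Answer: 2126 208 5 5 12 27

Derivation:
Read 1: bits[0:12] width=12 -> value=2126 (bin 100001001110); offset now 12 = byte 1 bit 4; 36 bits remain
Read 2: bits[12:21] width=9 -> value=208 (bin 011010000); offset now 21 = byte 2 bit 5; 27 bits remain
Read 3: bits[21:24] width=3 -> value=5 (bin 101); offset now 24 = byte 3 bit 0; 24 bits remain
Read 4: bits[24:27] width=3 -> value=5 (bin 101); offset now 27 = byte 3 bit 3; 21 bits remain
Read 5: bits[27:33] width=6 -> value=12 (bin 001100); offset now 33 = byte 4 bit 1; 15 bits remain
Read 6: bits[33:39] width=6 -> value=27 (bin 011011); offset now 39 = byte 4 bit 7; 9 bits remain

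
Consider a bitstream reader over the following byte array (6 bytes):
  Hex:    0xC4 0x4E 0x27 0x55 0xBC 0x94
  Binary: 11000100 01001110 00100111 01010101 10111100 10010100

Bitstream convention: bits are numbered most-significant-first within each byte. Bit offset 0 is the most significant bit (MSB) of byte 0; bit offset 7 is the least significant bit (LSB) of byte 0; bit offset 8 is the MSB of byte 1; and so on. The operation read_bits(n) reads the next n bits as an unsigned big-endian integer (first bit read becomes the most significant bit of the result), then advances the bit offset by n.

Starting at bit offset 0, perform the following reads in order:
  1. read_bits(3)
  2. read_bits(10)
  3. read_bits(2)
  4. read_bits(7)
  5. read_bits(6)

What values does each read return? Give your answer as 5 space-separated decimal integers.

Read 1: bits[0:3] width=3 -> value=6 (bin 110); offset now 3 = byte 0 bit 3; 45 bits remain
Read 2: bits[3:13] width=10 -> value=137 (bin 0010001001); offset now 13 = byte 1 bit 5; 35 bits remain
Read 3: bits[13:15] width=2 -> value=3 (bin 11); offset now 15 = byte 1 bit 7; 33 bits remain
Read 4: bits[15:22] width=7 -> value=9 (bin 0001001); offset now 22 = byte 2 bit 6; 26 bits remain
Read 5: bits[22:28] width=6 -> value=53 (bin 110101); offset now 28 = byte 3 bit 4; 20 bits remain

Answer: 6 137 3 9 53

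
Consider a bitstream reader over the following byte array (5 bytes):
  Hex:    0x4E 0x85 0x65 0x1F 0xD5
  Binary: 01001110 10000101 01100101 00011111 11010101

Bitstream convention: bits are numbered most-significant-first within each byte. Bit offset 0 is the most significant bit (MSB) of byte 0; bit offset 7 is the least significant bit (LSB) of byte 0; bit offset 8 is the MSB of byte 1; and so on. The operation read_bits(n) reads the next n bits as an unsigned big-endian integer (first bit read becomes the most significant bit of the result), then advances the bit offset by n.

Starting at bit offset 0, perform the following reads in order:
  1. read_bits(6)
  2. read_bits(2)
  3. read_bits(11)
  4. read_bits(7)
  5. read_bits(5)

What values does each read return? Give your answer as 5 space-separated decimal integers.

Answer: 19 2 1067 20 15

Derivation:
Read 1: bits[0:6] width=6 -> value=19 (bin 010011); offset now 6 = byte 0 bit 6; 34 bits remain
Read 2: bits[6:8] width=2 -> value=2 (bin 10); offset now 8 = byte 1 bit 0; 32 bits remain
Read 3: bits[8:19] width=11 -> value=1067 (bin 10000101011); offset now 19 = byte 2 bit 3; 21 bits remain
Read 4: bits[19:26] width=7 -> value=20 (bin 0010100); offset now 26 = byte 3 bit 2; 14 bits remain
Read 5: bits[26:31] width=5 -> value=15 (bin 01111); offset now 31 = byte 3 bit 7; 9 bits remain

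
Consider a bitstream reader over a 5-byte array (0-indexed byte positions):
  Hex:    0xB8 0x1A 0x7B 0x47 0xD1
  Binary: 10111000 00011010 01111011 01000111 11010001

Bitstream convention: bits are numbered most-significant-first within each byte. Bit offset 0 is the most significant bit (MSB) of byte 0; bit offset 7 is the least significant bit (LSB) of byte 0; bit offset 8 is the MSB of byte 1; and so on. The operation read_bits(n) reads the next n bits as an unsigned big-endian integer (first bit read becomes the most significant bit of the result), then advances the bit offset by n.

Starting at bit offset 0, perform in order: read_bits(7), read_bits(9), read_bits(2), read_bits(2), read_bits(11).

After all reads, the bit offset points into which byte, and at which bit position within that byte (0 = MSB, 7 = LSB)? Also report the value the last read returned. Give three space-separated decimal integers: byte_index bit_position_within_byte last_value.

Answer: 3 7 1443

Derivation:
Read 1: bits[0:7] width=7 -> value=92 (bin 1011100); offset now 7 = byte 0 bit 7; 33 bits remain
Read 2: bits[7:16] width=9 -> value=26 (bin 000011010); offset now 16 = byte 2 bit 0; 24 bits remain
Read 3: bits[16:18] width=2 -> value=1 (bin 01); offset now 18 = byte 2 bit 2; 22 bits remain
Read 4: bits[18:20] width=2 -> value=3 (bin 11); offset now 20 = byte 2 bit 4; 20 bits remain
Read 5: bits[20:31] width=11 -> value=1443 (bin 10110100011); offset now 31 = byte 3 bit 7; 9 bits remain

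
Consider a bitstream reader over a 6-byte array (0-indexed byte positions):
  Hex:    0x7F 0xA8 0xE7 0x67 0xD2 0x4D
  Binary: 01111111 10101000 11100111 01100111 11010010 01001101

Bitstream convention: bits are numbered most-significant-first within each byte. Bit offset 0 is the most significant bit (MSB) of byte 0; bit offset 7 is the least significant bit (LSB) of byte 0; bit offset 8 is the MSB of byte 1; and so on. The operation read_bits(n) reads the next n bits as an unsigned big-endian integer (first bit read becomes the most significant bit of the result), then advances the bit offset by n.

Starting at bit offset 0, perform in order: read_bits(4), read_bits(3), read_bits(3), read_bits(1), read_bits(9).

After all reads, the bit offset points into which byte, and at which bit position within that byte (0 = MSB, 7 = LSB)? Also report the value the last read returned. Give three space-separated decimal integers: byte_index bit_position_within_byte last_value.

Answer: 2 4 142

Derivation:
Read 1: bits[0:4] width=4 -> value=7 (bin 0111); offset now 4 = byte 0 bit 4; 44 bits remain
Read 2: bits[4:7] width=3 -> value=7 (bin 111); offset now 7 = byte 0 bit 7; 41 bits remain
Read 3: bits[7:10] width=3 -> value=6 (bin 110); offset now 10 = byte 1 bit 2; 38 bits remain
Read 4: bits[10:11] width=1 -> value=1 (bin 1); offset now 11 = byte 1 bit 3; 37 bits remain
Read 5: bits[11:20] width=9 -> value=142 (bin 010001110); offset now 20 = byte 2 bit 4; 28 bits remain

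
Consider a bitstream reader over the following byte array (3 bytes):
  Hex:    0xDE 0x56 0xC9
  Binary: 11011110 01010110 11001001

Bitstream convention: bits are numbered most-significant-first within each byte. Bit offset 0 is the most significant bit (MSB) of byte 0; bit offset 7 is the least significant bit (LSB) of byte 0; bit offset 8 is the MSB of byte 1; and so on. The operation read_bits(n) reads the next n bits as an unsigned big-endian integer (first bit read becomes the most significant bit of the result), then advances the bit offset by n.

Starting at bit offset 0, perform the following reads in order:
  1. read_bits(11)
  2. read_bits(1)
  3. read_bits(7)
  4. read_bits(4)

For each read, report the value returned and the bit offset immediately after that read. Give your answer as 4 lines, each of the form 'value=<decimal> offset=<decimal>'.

Answer: value=1778 offset=11
value=1 offset=12
value=54 offset=19
value=4 offset=23

Derivation:
Read 1: bits[0:11] width=11 -> value=1778 (bin 11011110010); offset now 11 = byte 1 bit 3; 13 bits remain
Read 2: bits[11:12] width=1 -> value=1 (bin 1); offset now 12 = byte 1 bit 4; 12 bits remain
Read 3: bits[12:19] width=7 -> value=54 (bin 0110110); offset now 19 = byte 2 bit 3; 5 bits remain
Read 4: bits[19:23] width=4 -> value=4 (bin 0100); offset now 23 = byte 2 bit 7; 1 bits remain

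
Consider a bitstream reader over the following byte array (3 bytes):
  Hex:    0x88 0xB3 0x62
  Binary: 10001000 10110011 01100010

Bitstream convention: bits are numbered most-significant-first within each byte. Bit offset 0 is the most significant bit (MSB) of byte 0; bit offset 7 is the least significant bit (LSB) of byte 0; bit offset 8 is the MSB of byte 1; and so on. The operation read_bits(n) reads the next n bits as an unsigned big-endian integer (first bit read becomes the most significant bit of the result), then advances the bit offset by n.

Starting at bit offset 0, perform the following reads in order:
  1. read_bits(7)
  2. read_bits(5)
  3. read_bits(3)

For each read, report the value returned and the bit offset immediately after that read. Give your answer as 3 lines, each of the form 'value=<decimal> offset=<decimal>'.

Read 1: bits[0:7] width=7 -> value=68 (bin 1000100); offset now 7 = byte 0 bit 7; 17 bits remain
Read 2: bits[7:12] width=5 -> value=11 (bin 01011); offset now 12 = byte 1 bit 4; 12 bits remain
Read 3: bits[12:15] width=3 -> value=1 (bin 001); offset now 15 = byte 1 bit 7; 9 bits remain

Answer: value=68 offset=7
value=11 offset=12
value=1 offset=15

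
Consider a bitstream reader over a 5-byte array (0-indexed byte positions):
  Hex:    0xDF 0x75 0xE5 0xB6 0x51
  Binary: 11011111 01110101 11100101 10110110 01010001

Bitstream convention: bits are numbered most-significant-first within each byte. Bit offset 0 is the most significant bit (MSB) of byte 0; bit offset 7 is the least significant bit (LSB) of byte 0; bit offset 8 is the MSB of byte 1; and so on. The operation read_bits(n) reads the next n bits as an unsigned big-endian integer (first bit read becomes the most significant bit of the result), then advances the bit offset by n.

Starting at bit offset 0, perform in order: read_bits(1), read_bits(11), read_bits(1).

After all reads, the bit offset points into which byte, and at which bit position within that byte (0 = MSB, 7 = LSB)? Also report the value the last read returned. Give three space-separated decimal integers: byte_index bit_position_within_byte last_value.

Read 1: bits[0:1] width=1 -> value=1 (bin 1); offset now 1 = byte 0 bit 1; 39 bits remain
Read 2: bits[1:12] width=11 -> value=1527 (bin 10111110111); offset now 12 = byte 1 bit 4; 28 bits remain
Read 3: bits[12:13] width=1 -> value=0 (bin 0); offset now 13 = byte 1 bit 5; 27 bits remain

Answer: 1 5 0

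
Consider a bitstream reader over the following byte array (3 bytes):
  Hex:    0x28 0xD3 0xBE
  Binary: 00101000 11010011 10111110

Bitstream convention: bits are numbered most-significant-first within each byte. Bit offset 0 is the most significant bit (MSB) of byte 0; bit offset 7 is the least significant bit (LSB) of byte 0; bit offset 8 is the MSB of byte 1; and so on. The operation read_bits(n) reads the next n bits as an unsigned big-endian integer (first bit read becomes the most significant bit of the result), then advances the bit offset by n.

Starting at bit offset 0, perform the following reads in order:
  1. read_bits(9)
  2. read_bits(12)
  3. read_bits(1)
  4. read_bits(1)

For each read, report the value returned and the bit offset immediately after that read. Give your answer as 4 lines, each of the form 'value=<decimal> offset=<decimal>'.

Answer: value=81 offset=9
value=2679 offset=21
value=1 offset=22
value=1 offset=23

Derivation:
Read 1: bits[0:9] width=9 -> value=81 (bin 001010001); offset now 9 = byte 1 bit 1; 15 bits remain
Read 2: bits[9:21] width=12 -> value=2679 (bin 101001110111); offset now 21 = byte 2 bit 5; 3 bits remain
Read 3: bits[21:22] width=1 -> value=1 (bin 1); offset now 22 = byte 2 bit 6; 2 bits remain
Read 4: bits[22:23] width=1 -> value=1 (bin 1); offset now 23 = byte 2 bit 7; 1 bits remain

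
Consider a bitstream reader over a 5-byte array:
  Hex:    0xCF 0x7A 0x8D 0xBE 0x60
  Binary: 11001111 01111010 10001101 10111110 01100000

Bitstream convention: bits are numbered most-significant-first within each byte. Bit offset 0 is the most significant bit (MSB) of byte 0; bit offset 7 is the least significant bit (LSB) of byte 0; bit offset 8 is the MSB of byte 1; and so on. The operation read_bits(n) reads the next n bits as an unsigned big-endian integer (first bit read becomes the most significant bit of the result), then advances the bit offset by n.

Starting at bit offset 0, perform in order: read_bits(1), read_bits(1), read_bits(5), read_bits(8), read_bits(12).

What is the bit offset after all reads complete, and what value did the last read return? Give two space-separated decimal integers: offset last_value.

Read 1: bits[0:1] width=1 -> value=1 (bin 1); offset now 1 = byte 0 bit 1; 39 bits remain
Read 2: bits[1:2] width=1 -> value=1 (bin 1); offset now 2 = byte 0 bit 2; 38 bits remain
Read 3: bits[2:7] width=5 -> value=7 (bin 00111); offset now 7 = byte 0 bit 7; 33 bits remain
Read 4: bits[7:15] width=8 -> value=189 (bin 10111101); offset now 15 = byte 1 bit 7; 25 bits remain
Read 5: bits[15:27] width=12 -> value=1133 (bin 010001101101); offset now 27 = byte 3 bit 3; 13 bits remain

Answer: 27 1133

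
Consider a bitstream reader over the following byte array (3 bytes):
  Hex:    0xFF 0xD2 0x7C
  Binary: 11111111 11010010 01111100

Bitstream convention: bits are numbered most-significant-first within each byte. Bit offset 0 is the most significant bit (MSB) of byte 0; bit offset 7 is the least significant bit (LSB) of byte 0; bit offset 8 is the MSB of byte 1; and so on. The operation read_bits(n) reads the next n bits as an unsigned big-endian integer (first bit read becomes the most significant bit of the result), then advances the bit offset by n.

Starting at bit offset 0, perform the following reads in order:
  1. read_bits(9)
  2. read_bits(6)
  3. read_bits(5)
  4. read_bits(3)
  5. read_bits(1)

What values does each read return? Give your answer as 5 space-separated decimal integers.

Read 1: bits[0:9] width=9 -> value=511 (bin 111111111); offset now 9 = byte 1 bit 1; 15 bits remain
Read 2: bits[9:15] width=6 -> value=41 (bin 101001); offset now 15 = byte 1 bit 7; 9 bits remain
Read 3: bits[15:20] width=5 -> value=7 (bin 00111); offset now 20 = byte 2 bit 4; 4 bits remain
Read 4: bits[20:23] width=3 -> value=6 (bin 110); offset now 23 = byte 2 bit 7; 1 bits remain
Read 5: bits[23:24] width=1 -> value=0 (bin 0); offset now 24 = byte 3 bit 0; 0 bits remain

Answer: 511 41 7 6 0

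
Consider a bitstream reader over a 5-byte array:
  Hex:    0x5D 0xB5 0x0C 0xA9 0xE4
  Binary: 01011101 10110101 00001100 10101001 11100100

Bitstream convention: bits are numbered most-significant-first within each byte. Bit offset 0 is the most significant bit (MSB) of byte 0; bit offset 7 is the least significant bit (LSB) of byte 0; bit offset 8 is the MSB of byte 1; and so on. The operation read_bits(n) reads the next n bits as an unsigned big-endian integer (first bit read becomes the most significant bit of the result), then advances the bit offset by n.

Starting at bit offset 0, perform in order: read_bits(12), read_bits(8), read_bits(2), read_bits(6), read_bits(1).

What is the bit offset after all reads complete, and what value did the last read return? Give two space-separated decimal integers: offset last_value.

Answer: 29 1

Derivation:
Read 1: bits[0:12] width=12 -> value=1499 (bin 010111011011); offset now 12 = byte 1 bit 4; 28 bits remain
Read 2: bits[12:20] width=8 -> value=80 (bin 01010000); offset now 20 = byte 2 bit 4; 20 bits remain
Read 3: bits[20:22] width=2 -> value=3 (bin 11); offset now 22 = byte 2 bit 6; 18 bits remain
Read 4: bits[22:28] width=6 -> value=10 (bin 001010); offset now 28 = byte 3 bit 4; 12 bits remain
Read 5: bits[28:29] width=1 -> value=1 (bin 1); offset now 29 = byte 3 bit 5; 11 bits remain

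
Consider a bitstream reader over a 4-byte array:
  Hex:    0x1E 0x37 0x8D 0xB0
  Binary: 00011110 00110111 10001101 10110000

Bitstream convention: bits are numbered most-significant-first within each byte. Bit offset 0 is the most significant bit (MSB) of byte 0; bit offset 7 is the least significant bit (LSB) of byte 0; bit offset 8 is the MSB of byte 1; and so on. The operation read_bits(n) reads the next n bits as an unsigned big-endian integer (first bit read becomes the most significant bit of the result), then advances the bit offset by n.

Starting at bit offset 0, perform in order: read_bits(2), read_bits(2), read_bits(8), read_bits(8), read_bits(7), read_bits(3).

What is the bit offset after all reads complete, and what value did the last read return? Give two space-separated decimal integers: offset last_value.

Answer: 30 4

Derivation:
Read 1: bits[0:2] width=2 -> value=0 (bin 00); offset now 2 = byte 0 bit 2; 30 bits remain
Read 2: bits[2:4] width=2 -> value=1 (bin 01); offset now 4 = byte 0 bit 4; 28 bits remain
Read 3: bits[4:12] width=8 -> value=227 (bin 11100011); offset now 12 = byte 1 bit 4; 20 bits remain
Read 4: bits[12:20] width=8 -> value=120 (bin 01111000); offset now 20 = byte 2 bit 4; 12 bits remain
Read 5: bits[20:27] width=7 -> value=109 (bin 1101101); offset now 27 = byte 3 bit 3; 5 bits remain
Read 6: bits[27:30] width=3 -> value=4 (bin 100); offset now 30 = byte 3 bit 6; 2 bits remain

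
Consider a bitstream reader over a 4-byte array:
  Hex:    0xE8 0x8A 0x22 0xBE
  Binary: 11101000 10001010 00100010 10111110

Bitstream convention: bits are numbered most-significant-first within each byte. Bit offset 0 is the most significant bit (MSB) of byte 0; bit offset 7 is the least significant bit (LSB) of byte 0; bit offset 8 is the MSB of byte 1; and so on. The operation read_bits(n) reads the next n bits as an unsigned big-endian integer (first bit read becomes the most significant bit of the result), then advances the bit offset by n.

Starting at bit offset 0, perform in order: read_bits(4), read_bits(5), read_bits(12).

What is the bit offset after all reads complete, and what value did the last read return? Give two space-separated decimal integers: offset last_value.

Read 1: bits[0:4] width=4 -> value=14 (bin 1110); offset now 4 = byte 0 bit 4; 28 bits remain
Read 2: bits[4:9] width=5 -> value=17 (bin 10001); offset now 9 = byte 1 bit 1; 23 bits remain
Read 3: bits[9:21] width=12 -> value=324 (bin 000101000100); offset now 21 = byte 2 bit 5; 11 bits remain

Answer: 21 324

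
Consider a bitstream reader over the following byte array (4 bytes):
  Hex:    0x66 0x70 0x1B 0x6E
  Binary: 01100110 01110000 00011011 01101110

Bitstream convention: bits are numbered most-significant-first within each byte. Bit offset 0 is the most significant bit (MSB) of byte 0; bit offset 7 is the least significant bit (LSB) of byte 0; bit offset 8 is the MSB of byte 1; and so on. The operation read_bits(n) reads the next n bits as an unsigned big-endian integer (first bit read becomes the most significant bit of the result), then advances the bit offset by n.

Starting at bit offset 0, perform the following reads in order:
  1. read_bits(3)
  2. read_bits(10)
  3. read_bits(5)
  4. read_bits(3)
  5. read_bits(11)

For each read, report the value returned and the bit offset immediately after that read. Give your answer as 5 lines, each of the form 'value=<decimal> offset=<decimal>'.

Answer: value=3 offset=3
value=206 offset=13
value=0 offset=18
value=3 offset=21
value=878 offset=32

Derivation:
Read 1: bits[0:3] width=3 -> value=3 (bin 011); offset now 3 = byte 0 bit 3; 29 bits remain
Read 2: bits[3:13] width=10 -> value=206 (bin 0011001110); offset now 13 = byte 1 bit 5; 19 bits remain
Read 3: bits[13:18] width=5 -> value=0 (bin 00000); offset now 18 = byte 2 bit 2; 14 bits remain
Read 4: bits[18:21] width=3 -> value=3 (bin 011); offset now 21 = byte 2 bit 5; 11 bits remain
Read 5: bits[21:32] width=11 -> value=878 (bin 01101101110); offset now 32 = byte 4 bit 0; 0 bits remain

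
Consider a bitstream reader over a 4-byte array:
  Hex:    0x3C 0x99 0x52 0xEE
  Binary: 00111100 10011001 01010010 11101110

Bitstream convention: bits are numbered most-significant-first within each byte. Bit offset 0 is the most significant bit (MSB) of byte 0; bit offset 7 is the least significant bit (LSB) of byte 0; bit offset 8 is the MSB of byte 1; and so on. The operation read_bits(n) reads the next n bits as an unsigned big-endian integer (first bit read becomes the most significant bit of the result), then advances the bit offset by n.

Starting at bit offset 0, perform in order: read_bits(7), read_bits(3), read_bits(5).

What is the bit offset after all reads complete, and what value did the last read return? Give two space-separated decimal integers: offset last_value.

Answer: 15 12

Derivation:
Read 1: bits[0:7] width=7 -> value=30 (bin 0011110); offset now 7 = byte 0 bit 7; 25 bits remain
Read 2: bits[7:10] width=3 -> value=2 (bin 010); offset now 10 = byte 1 bit 2; 22 bits remain
Read 3: bits[10:15] width=5 -> value=12 (bin 01100); offset now 15 = byte 1 bit 7; 17 bits remain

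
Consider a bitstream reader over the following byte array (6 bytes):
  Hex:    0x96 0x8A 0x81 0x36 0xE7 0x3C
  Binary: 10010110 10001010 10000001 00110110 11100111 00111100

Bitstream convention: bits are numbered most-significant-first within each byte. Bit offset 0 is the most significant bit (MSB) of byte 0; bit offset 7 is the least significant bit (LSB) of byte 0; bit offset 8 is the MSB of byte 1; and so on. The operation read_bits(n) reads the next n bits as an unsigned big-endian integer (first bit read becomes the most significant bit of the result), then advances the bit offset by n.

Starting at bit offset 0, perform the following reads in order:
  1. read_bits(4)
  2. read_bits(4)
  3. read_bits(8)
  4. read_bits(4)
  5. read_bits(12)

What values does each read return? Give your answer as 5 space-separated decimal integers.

Answer: 9 6 138 8 310

Derivation:
Read 1: bits[0:4] width=4 -> value=9 (bin 1001); offset now 4 = byte 0 bit 4; 44 bits remain
Read 2: bits[4:8] width=4 -> value=6 (bin 0110); offset now 8 = byte 1 bit 0; 40 bits remain
Read 3: bits[8:16] width=8 -> value=138 (bin 10001010); offset now 16 = byte 2 bit 0; 32 bits remain
Read 4: bits[16:20] width=4 -> value=8 (bin 1000); offset now 20 = byte 2 bit 4; 28 bits remain
Read 5: bits[20:32] width=12 -> value=310 (bin 000100110110); offset now 32 = byte 4 bit 0; 16 bits remain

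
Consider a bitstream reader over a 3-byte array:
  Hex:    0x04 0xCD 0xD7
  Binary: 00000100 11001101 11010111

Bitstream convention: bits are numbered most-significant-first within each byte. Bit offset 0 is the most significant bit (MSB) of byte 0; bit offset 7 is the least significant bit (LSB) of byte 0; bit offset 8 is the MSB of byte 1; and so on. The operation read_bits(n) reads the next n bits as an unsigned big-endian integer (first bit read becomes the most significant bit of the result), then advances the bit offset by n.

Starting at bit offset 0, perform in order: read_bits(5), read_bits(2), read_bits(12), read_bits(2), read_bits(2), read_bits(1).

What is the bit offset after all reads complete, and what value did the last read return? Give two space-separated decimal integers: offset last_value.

Answer: 24 1

Derivation:
Read 1: bits[0:5] width=5 -> value=0 (bin 00000); offset now 5 = byte 0 bit 5; 19 bits remain
Read 2: bits[5:7] width=2 -> value=2 (bin 10); offset now 7 = byte 0 bit 7; 17 bits remain
Read 3: bits[7:19] width=12 -> value=1646 (bin 011001101110); offset now 19 = byte 2 bit 3; 5 bits remain
Read 4: bits[19:21] width=2 -> value=2 (bin 10); offset now 21 = byte 2 bit 5; 3 bits remain
Read 5: bits[21:23] width=2 -> value=3 (bin 11); offset now 23 = byte 2 bit 7; 1 bits remain
Read 6: bits[23:24] width=1 -> value=1 (bin 1); offset now 24 = byte 3 bit 0; 0 bits remain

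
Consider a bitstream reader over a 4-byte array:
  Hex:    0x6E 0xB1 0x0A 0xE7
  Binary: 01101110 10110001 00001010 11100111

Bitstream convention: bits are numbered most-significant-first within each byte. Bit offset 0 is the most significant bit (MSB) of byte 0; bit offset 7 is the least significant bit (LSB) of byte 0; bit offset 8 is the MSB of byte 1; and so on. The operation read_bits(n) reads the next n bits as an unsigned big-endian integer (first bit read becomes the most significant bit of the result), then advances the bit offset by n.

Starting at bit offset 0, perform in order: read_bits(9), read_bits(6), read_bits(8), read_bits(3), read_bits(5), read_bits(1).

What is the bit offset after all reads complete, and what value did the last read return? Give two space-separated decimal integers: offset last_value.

Answer: 32 1

Derivation:
Read 1: bits[0:9] width=9 -> value=221 (bin 011011101); offset now 9 = byte 1 bit 1; 23 bits remain
Read 2: bits[9:15] width=6 -> value=24 (bin 011000); offset now 15 = byte 1 bit 7; 17 bits remain
Read 3: bits[15:23] width=8 -> value=133 (bin 10000101); offset now 23 = byte 2 bit 7; 9 bits remain
Read 4: bits[23:26] width=3 -> value=3 (bin 011); offset now 26 = byte 3 bit 2; 6 bits remain
Read 5: bits[26:31] width=5 -> value=19 (bin 10011); offset now 31 = byte 3 bit 7; 1 bits remain
Read 6: bits[31:32] width=1 -> value=1 (bin 1); offset now 32 = byte 4 bit 0; 0 bits remain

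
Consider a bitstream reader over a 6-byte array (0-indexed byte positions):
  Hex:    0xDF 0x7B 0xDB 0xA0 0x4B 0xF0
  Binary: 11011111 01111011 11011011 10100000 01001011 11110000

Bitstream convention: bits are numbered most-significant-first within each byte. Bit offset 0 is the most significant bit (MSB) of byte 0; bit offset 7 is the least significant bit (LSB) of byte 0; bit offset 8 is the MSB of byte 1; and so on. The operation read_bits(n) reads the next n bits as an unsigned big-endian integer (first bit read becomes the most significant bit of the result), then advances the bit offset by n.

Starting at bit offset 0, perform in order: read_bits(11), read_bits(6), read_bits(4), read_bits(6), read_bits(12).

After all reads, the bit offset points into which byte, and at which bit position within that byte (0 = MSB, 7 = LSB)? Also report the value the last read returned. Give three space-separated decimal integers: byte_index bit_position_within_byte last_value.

Answer: 4 7 37

Derivation:
Read 1: bits[0:11] width=11 -> value=1787 (bin 11011111011); offset now 11 = byte 1 bit 3; 37 bits remain
Read 2: bits[11:17] width=6 -> value=55 (bin 110111); offset now 17 = byte 2 bit 1; 31 bits remain
Read 3: bits[17:21] width=4 -> value=11 (bin 1011); offset now 21 = byte 2 bit 5; 27 bits remain
Read 4: bits[21:27] width=6 -> value=29 (bin 011101); offset now 27 = byte 3 bit 3; 21 bits remain
Read 5: bits[27:39] width=12 -> value=37 (bin 000000100101); offset now 39 = byte 4 bit 7; 9 bits remain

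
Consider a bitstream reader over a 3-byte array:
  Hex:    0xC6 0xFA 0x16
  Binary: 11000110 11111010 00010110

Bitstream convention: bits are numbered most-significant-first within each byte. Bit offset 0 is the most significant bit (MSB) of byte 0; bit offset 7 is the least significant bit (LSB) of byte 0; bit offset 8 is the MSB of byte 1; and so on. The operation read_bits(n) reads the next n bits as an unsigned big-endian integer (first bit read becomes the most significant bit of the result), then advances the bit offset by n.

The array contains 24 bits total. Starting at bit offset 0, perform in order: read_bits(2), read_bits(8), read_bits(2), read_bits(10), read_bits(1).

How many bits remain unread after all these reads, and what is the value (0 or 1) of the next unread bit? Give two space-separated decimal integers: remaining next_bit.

Answer: 1 0

Derivation:
Read 1: bits[0:2] width=2 -> value=3 (bin 11); offset now 2 = byte 0 bit 2; 22 bits remain
Read 2: bits[2:10] width=8 -> value=27 (bin 00011011); offset now 10 = byte 1 bit 2; 14 bits remain
Read 3: bits[10:12] width=2 -> value=3 (bin 11); offset now 12 = byte 1 bit 4; 12 bits remain
Read 4: bits[12:22] width=10 -> value=645 (bin 1010000101); offset now 22 = byte 2 bit 6; 2 bits remain
Read 5: bits[22:23] width=1 -> value=1 (bin 1); offset now 23 = byte 2 bit 7; 1 bits remain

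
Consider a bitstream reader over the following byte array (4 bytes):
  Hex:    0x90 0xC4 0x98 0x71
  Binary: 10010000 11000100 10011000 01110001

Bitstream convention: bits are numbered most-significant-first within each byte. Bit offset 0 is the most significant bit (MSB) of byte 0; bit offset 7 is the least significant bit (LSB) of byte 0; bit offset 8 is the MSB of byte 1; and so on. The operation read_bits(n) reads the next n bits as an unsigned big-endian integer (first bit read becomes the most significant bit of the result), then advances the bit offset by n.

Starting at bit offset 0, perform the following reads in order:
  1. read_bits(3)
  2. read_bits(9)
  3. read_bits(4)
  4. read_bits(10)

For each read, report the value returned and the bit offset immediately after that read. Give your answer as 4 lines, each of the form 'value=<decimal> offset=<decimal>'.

Answer: value=4 offset=3
value=268 offset=12
value=4 offset=16
value=609 offset=26

Derivation:
Read 1: bits[0:3] width=3 -> value=4 (bin 100); offset now 3 = byte 0 bit 3; 29 bits remain
Read 2: bits[3:12] width=9 -> value=268 (bin 100001100); offset now 12 = byte 1 bit 4; 20 bits remain
Read 3: bits[12:16] width=4 -> value=4 (bin 0100); offset now 16 = byte 2 bit 0; 16 bits remain
Read 4: bits[16:26] width=10 -> value=609 (bin 1001100001); offset now 26 = byte 3 bit 2; 6 bits remain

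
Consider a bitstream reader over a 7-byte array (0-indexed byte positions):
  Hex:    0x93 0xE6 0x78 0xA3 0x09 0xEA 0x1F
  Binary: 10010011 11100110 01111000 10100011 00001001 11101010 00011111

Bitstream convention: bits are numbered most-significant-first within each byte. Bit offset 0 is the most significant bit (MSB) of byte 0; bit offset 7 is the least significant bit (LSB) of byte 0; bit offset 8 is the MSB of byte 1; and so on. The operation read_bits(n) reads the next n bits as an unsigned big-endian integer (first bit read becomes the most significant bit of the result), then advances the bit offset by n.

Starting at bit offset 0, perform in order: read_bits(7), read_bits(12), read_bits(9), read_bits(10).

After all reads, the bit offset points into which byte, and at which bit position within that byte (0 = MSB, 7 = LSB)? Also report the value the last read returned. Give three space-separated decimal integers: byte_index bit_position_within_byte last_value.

Answer: 4 6 194

Derivation:
Read 1: bits[0:7] width=7 -> value=73 (bin 1001001); offset now 7 = byte 0 bit 7; 49 bits remain
Read 2: bits[7:19] width=12 -> value=3891 (bin 111100110011); offset now 19 = byte 2 bit 3; 37 bits remain
Read 3: bits[19:28] width=9 -> value=394 (bin 110001010); offset now 28 = byte 3 bit 4; 28 bits remain
Read 4: bits[28:38] width=10 -> value=194 (bin 0011000010); offset now 38 = byte 4 bit 6; 18 bits remain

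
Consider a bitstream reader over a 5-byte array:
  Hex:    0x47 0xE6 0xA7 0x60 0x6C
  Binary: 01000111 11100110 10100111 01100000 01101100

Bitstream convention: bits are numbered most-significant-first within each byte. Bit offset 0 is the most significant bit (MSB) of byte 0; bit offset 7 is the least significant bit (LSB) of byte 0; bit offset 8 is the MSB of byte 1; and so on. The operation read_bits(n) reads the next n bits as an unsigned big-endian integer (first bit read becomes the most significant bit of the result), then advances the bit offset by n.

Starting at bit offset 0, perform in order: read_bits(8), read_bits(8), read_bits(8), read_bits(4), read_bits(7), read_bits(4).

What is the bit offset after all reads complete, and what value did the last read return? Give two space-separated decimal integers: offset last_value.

Answer: 39 6

Derivation:
Read 1: bits[0:8] width=8 -> value=71 (bin 01000111); offset now 8 = byte 1 bit 0; 32 bits remain
Read 2: bits[8:16] width=8 -> value=230 (bin 11100110); offset now 16 = byte 2 bit 0; 24 bits remain
Read 3: bits[16:24] width=8 -> value=167 (bin 10100111); offset now 24 = byte 3 bit 0; 16 bits remain
Read 4: bits[24:28] width=4 -> value=6 (bin 0110); offset now 28 = byte 3 bit 4; 12 bits remain
Read 5: bits[28:35] width=7 -> value=3 (bin 0000011); offset now 35 = byte 4 bit 3; 5 bits remain
Read 6: bits[35:39] width=4 -> value=6 (bin 0110); offset now 39 = byte 4 bit 7; 1 bits remain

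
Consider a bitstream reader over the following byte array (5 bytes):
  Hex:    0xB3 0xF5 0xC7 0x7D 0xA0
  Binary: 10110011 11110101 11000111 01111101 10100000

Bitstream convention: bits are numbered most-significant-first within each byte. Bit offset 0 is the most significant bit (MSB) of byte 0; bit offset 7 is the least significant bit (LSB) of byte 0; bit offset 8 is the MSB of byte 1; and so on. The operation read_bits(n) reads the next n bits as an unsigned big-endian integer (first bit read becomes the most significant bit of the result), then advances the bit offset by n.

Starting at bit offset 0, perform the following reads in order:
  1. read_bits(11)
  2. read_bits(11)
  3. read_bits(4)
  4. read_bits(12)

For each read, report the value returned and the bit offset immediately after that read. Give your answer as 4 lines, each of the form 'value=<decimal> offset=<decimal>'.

Read 1: bits[0:11] width=11 -> value=1439 (bin 10110011111); offset now 11 = byte 1 bit 3; 29 bits remain
Read 2: bits[11:22] width=11 -> value=1393 (bin 10101110001); offset now 22 = byte 2 bit 6; 18 bits remain
Read 3: bits[22:26] width=4 -> value=13 (bin 1101); offset now 26 = byte 3 bit 2; 14 bits remain
Read 4: bits[26:38] width=12 -> value=3944 (bin 111101101000); offset now 38 = byte 4 bit 6; 2 bits remain

Answer: value=1439 offset=11
value=1393 offset=22
value=13 offset=26
value=3944 offset=38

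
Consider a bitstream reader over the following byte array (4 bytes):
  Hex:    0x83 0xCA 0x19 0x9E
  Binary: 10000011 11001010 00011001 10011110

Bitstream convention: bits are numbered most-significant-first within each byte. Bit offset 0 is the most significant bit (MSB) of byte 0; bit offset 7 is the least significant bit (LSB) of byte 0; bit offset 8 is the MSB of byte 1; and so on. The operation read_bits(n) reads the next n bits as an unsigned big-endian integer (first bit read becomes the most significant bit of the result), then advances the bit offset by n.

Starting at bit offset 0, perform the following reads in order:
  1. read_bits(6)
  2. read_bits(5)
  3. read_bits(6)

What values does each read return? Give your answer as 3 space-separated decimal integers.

Answer: 32 30 20

Derivation:
Read 1: bits[0:6] width=6 -> value=32 (bin 100000); offset now 6 = byte 0 bit 6; 26 bits remain
Read 2: bits[6:11] width=5 -> value=30 (bin 11110); offset now 11 = byte 1 bit 3; 21 bits remain
Read 3: bits[11:17] width=6 -> value=20 (bin 010100); offset now 17 = byte 2 bit 1; 15 bits remain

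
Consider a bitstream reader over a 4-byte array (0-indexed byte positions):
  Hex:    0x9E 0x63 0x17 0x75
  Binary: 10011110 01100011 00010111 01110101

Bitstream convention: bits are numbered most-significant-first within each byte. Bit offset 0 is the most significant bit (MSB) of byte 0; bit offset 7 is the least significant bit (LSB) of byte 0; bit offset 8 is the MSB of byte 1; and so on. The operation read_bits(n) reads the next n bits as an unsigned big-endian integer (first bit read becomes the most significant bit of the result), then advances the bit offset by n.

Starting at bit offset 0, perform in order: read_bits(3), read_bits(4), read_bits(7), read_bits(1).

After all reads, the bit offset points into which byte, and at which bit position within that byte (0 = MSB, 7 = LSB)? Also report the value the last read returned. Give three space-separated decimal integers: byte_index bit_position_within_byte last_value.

Answer: 1 7 1

Derivation:
Read 1: bits[0:3] width=3 -> value=4 (bin 100); offset now 3 = byte 0 bit 3; 29 bits remain
Read 2: bits[3:7] width=4 -> value=15 (bin 1111); offset now 7 = byte 0 bit 7; 25 bits remain
Read 3: bits[7:14] width=7 -> value=24 (bin 0011000); offset now 14 = byte 1 bit 6; 18 bits remain
Read 4: bits[14:15] width=1 -> value=1 (bin 1); offset now 15 = byte 1 bit 7; 17 bits remain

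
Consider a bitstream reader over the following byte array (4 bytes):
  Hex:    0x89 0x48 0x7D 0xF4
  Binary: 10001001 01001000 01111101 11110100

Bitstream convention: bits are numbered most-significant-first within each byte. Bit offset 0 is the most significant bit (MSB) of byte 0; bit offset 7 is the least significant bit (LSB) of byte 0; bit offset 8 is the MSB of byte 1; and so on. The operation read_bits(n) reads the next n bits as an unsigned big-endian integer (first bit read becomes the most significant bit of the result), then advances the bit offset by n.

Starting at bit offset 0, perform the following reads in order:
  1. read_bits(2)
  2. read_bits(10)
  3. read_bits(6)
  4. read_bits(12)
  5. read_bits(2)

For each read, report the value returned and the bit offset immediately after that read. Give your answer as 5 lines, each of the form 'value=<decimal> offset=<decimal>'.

Answer: value=2 offset=2
value=148 offset=12
value=33 offset=18
value=3965 offset=30
value=0 offset=32

Derivation:
Read 1: bits[0:2] width=2 -> value=2 (bin 10); offset now 2 = byte 0 bit 2; 30 bits remain
Read 2: bits[2:12] width=10 -> value=148 (bin 0010010100); offset now 12 = byte 1 bit 4; 20 bits remain
Read 3: bits[12:18] width=6 -> value=33 (bin 100001); offset now 18 = byte 2 bit 2; 14 bits remain
Read 4: bits[18:30] width=12 -> value=3965 (bin 111101111101); offset now 30 = byte 3 bit 6; 2 bits remain
Read 5: bits[30:32] width=2 -> value=0 (bin 00); offset now 32 = byte 4 bit 0; 0 bits remain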